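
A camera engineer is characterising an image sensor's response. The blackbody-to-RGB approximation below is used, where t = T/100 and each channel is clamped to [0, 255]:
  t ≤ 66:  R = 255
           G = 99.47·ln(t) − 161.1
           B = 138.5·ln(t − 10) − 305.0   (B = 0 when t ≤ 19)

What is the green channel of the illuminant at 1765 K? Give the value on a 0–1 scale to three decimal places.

t = 1765/100 = 17.65; the t ≤ 66 branch applies.
G = 99.47·ln 17.65 − 161.1 = 99.47·2.8707 − 161.1 = 124.452.
On a 0–1 scale: 124.452/255 = 0.4880 → 0.488.

0.488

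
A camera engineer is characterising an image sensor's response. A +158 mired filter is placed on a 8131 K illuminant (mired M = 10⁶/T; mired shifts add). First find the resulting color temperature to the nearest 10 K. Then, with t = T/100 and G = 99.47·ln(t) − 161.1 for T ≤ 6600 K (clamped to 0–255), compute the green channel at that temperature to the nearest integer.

194

M_in = 10⁶/8131 = 122.99; M_out = 122.99 + (+158) = 280.99.
T_out = 10⁶/280.99 = 3558.9 K → 3560 K; t = 35.6.
G = 99.47·ln 35.6 − 161.1 = 99.47·3.5723 − 161.1 = 194.241.
Rounded: 194.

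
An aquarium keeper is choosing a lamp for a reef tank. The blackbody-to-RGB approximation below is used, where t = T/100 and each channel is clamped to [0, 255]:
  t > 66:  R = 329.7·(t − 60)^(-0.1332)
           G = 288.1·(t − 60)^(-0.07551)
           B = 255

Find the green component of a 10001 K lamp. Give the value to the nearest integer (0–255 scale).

t = 10001/100 = 100.01; the t > 66 branch applies.
G = 288.1·(100.01 − 60)^(-0.07551) = 288.1·40.01^(-0.07551) = 288.1·0.75687 = 218.054.
Rounded: 218.

218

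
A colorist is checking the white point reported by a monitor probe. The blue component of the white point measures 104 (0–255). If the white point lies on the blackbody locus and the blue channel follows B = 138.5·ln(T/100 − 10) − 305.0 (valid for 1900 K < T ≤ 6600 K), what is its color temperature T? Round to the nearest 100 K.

ln(t − 10) = (104 + 305.0) / 138.5 = 2.9531.
t − 10 = e^2.9531 = 19.165, so t = 29.165.
T = 100·t = 2916 K → 2900 K to the nearest 100 K.

2900 K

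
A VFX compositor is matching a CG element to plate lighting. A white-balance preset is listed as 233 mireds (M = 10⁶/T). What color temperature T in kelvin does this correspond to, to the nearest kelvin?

4292 K

T = 10⁶ / 233 = 4291.85 K → 4292 K.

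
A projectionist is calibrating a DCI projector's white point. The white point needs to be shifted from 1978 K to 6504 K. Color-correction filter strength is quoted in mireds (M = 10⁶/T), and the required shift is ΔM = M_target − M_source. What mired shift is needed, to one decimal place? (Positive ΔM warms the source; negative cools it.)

-351.8 mireds

M_source = 10⁶/1978 = 505.561; M_target = 10⁶/6504 = 153.752.
ΔM = 153.752 − 505.561 = -351.810 → -351.8 mireds, a cooling shift.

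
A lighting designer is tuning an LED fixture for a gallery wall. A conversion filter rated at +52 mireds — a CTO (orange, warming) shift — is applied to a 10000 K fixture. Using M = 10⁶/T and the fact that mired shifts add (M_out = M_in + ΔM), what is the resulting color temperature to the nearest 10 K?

6580 K

M_in = 10⁶/10000 = 100.00 mireds.
M_out = 100.00 + (+52) = 152.00 mireds.
T_out = 10⁶/152.00 = 6578.9 K → 6580 K.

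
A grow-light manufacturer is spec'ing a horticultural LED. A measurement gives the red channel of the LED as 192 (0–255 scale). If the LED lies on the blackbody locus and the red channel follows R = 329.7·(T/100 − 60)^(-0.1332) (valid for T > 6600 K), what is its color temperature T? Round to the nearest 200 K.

11800 K

(t − 60)^(-0.1332) = 192/329.7 = 0.58235.
t − 60 = 0.58235^(1/-0.1332) = 0.58235^(-7.508) = 57.929, so t = 117.929.
T = 100·t = 11793 K → 11800 K to the nearest 200 K.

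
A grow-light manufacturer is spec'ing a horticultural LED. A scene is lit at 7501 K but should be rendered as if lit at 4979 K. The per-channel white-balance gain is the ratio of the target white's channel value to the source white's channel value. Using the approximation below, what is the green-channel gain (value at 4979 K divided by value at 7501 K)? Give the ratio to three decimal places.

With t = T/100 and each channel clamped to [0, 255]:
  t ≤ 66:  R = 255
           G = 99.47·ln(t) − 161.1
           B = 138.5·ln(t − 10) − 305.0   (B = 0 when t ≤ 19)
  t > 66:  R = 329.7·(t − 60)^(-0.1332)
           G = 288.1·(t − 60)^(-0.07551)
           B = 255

At 7501 K (t = 75.01):
  G = 288.1·(75.01 − 60)^(-0.07551) = 288.1·15.01^(-0.07551) = 288.1·0.81503 = 234.809.
At 4979 K (t = 49.79):
  G = 99.47·ln 49.79 − 161.1 = 99.47·3.9078 − 161.1 = 227.610.
Gain = 227.610 / 234.809 = 0.9693 → 0.969.

0.969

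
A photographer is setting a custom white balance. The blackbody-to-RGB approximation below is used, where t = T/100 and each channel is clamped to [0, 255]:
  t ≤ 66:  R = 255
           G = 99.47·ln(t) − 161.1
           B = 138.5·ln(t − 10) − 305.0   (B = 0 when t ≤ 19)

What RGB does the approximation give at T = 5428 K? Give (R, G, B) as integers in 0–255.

t = 5428/100 = 54.28; the t ≤ 66 branch applies.
R = 255 by definition for t ≤ 66.
G = 99.47·ln 54.28 − 161.1 = 99.47·3.9942 − 161.1 = 236.199.
B = 138.5·ln(54.28 − 10) − 305.0 = 138.5·ln 44.28 − 305.0 = 138.5·3.7905 − 305.0 = 219.989.
Rounded: (255, 236, 220).

(255, 236, 220)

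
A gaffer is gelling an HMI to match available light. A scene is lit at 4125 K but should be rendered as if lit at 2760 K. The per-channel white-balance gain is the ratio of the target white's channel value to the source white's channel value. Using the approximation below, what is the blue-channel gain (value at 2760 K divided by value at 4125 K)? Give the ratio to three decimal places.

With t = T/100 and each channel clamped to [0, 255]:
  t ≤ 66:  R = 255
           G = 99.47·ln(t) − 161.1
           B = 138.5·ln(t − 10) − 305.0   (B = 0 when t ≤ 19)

0.537

At 4125 K (t = 41.25):
  B = 138.5·ln(41.25 − 10) − 305.0 = 138.5·ln 31.25 − 305.0 = 138.5·3.4420 − 305.0 = 171.720.
At 2760 K (t = 27.6):
  B = 138.5·ln(27.6 − 10) − 305.0 = 138.5·ln 17.6 − 305.0 = 138.5·2.8679 − 305.0 = 92.204.
Gain = 92.204 / 171.720 = 0.5369 → 0.537.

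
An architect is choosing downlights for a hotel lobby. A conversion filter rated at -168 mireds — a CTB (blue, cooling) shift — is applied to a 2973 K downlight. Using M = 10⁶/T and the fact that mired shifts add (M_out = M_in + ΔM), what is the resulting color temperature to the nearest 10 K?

5940 K

M_in = 10⁶/2973 = 336.36 mireds.
M_out = 336.36 + (-168) = 168.36 mireds.
T_out = 10⁶/168.36 = 5939.6 K → 5940 K.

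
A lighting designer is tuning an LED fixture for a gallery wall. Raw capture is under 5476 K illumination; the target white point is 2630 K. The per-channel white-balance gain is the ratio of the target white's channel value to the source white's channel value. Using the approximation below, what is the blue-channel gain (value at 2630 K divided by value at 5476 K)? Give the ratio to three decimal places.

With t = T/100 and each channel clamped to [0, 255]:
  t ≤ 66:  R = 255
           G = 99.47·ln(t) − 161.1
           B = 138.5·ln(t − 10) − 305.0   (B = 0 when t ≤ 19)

0.368

At 5476 K (t = 54.76):
  B = 138.5·ln(54.76 − 10) − 305.0 = 138.5·ln 44.76 − 305.0 = 138.5·3.8013 − 305.0 = 221.482.
At 2630 K (t = 26.3):
  B = 138.5·ln(26.3 − 10) − 305.0 = 138.5·ln 16.3 − 305.0 = 138.5·2.7912 − 305.0 = 81.576.
Gain = 81.576 / 221.482 = 0.3683 → 0.368.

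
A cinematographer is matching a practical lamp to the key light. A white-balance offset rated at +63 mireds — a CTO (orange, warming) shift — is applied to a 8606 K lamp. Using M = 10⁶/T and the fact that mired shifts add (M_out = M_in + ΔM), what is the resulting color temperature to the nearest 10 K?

5580 K

M_in = 10⁶/8606 = 116.20 mireds.
M_out = 116.20 + (+63) = 179.20 mireds.
T_out = 10⁶/179.20 = 5580.4 K → 5580 K.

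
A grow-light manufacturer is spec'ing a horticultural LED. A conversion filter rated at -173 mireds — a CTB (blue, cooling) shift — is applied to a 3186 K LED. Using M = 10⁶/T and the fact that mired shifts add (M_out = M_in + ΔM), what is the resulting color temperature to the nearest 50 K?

M_in = 10⁶/3186 = 313.87 mireds.
M_out = 313.87 + (-173) = 140.87 mireds.
T_out = 10⁶/140.87 = 7098.6 K → 7100 K.

7100 K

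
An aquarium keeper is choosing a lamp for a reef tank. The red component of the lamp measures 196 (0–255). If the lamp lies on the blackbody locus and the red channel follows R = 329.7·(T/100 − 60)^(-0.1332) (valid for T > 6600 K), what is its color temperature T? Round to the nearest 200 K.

(t − 60)^(-0.1332) = 196/329.7 = 0.59448.
t − 60 = 0.59448^(1/-0.1332) = 0.59448^(-7.508) = 49.621, so t = 109.621.
T = 100·t = 10962 K → 11000 K to the nearest 200 K.

11000 K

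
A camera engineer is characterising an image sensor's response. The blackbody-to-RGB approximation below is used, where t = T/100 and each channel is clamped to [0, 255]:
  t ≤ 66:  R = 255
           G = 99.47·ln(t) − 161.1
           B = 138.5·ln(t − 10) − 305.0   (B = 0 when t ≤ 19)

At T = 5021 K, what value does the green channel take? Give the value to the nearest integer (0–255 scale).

228

t = 5021/100 = 50.21; the t ≤ 66 branch applies.
G = 99.47·ln 50.21 − 161.1 = 99.47·3.9162 − 161.1 = 228.446.
Rounded: 228.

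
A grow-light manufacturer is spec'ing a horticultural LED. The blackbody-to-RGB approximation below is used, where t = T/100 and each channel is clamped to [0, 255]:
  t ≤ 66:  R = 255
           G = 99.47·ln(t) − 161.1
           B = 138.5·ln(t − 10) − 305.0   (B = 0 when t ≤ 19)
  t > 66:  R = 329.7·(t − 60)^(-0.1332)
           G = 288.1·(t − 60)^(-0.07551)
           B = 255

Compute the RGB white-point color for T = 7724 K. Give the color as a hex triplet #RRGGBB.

#E2E8FF

t = 7724/100 = 77.24; the t > 66 branch applies.
R = 329.7·(77.24 − 60)^(-0.1332) = 329.7·17.24^(-0.1332) = 329.7·0.68437 = 225.638.
G = 288.1·(77.24 − 60)^(-0.07551) = 288.1·17.24^(-0.07551) = 288.1·0.80655 = 232.366.
B = 255 by definition for t > 66.
Rounded: (226, 232, 255).
In hex: #E2E8FF.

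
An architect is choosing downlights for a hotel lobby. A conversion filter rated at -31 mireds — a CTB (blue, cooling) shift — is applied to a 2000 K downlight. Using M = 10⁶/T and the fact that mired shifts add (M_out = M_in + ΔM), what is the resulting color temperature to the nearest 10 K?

2130 K

M_in = 10⁶/2000 = 500.00 mireds.
M_out = 500.00 + (-31) = 469.00 mireds.
T_out = 10⁶/469.00 = 2132.2 K → 2130 K.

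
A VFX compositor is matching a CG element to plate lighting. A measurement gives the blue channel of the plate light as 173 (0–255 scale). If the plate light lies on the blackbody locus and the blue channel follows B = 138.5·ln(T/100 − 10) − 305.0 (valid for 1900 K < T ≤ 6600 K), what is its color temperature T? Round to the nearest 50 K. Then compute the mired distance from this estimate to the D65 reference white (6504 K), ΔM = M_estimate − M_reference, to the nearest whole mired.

+87 mireds

ln(t − 10) = (173 + 305.0) / 138.5 = 3.4513.
t − 10 = e^3.4513 = 31.540, so t = 41.540.
T = 100·t = 4154 K → 4150 K to the nearest 50 K.
M_estimate = 10⁶/4150 = 240.96; M_reference = 10⁶/6504 = 153.75.
ΔM = 240.96 − 153.75 = 87.21 → +87 mireds.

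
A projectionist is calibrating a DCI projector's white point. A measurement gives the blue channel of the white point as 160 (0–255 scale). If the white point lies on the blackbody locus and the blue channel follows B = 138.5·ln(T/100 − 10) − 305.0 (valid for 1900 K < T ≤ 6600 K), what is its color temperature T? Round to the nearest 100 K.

3900 K

ln(t − 10) = (160 + 305.0) / 138.5 = 3.3574.
t − 10 = e^3.3574 = 28.714, so t = 38.714.
T = 100·t = 3871 K → 3900 K to the nearest 100 K.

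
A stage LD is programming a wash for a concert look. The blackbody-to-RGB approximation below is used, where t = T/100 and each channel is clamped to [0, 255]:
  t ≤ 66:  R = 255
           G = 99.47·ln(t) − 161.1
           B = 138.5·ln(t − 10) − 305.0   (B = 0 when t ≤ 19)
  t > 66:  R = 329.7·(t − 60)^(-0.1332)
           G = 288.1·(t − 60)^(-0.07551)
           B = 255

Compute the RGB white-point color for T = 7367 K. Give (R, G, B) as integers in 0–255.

t = 7367/100 = 73.67; the t > 66 branch applies.
R = 329.7·(73.67 − 60)^(-0.1332) = 329.7·13.67^(-0.1332) = 329.7·0.70586 = 232.720.
G = 288.1·(73.67 − 60)^(-0.07551) = 288.1·13.67^(-0.07551) = 288.1·0.82080 = 236.473.
B = 255 by definition for t > 66.
Rounded: (233, 236, 255).

(233, 236, 255)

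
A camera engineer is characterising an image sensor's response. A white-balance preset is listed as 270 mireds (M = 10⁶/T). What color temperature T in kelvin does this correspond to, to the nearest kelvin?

T = 10⁶ / 270 = 3703.70 K → 3704 K.

3704 K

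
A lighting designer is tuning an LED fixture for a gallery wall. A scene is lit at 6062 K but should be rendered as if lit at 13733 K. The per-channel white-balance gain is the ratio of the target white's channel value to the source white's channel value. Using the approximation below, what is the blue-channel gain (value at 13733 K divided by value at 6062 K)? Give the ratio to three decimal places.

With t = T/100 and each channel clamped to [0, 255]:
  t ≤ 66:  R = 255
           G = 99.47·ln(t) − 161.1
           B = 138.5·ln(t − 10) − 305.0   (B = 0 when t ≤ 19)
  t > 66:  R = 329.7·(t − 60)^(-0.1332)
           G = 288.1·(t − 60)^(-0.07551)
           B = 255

1.069

At 6062 K (t = 60.62):
  B = 138.5·ln(60.62 − 10) − 305.0 = 138.5·ln 50.62 − 305.0 = 138.5·3.9243 − 305.0 = 238.522.
At 13733 K (t = 137.33):
  B = 255 by definition for t > 66.
Gain = 255.000 / 238.522 = 1.0691 → 1.069.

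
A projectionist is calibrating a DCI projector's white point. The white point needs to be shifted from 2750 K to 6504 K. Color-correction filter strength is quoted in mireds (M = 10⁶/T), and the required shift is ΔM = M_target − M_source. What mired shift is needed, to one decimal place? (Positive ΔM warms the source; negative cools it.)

M_source = 10⁶/2750 = 363.636; M_target = 10⁶/6504 = 153.752.
ΔM = 153.752 − 363.636 = -209.885 → -209.9 mireds, a cooling shift.

-209.9 mireds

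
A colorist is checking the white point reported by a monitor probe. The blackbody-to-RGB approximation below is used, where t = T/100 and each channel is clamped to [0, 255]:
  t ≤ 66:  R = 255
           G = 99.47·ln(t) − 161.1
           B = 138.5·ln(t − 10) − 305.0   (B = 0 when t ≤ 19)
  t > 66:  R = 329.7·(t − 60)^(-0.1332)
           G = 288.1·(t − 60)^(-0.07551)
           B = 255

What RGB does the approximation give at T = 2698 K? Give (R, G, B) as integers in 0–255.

(255, 167, 87)

t = 2698/100 = 26.98; the t ≤ 66 branch applies.
R = 255 by definition for t ≤ 66.
G = 99.47·ln 26.98 − 161.1 = 99.47·3.2951 − 161.1 = 166.663.
B = 138.5·ln(26.98 − 10) − 305.0 = 138.5·ln 16.98 − 305.0 = 138.5·2.8320 − 305.0 = 87.237.
Rounded: (255, 167, 87).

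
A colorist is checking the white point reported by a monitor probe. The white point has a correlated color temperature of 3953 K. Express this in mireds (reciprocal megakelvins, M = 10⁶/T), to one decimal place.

253.0 mireds

M = 10⁶ / 3953 = 252.972 → 253.0 mireds.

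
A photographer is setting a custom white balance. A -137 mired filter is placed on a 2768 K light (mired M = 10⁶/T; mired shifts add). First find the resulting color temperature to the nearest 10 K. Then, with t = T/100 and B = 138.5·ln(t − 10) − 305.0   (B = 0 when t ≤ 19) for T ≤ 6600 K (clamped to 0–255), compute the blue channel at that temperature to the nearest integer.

186

M_in = 10⁶/2768 = 361.27; M_out = 361.27 + (-137) = 224.27.
T_out = 10⁶/224.27 = 4458.9 K → 4460 K; t = 44.6.
B = 138.5·ln(44.6 − 10) − 305.0 = 138.5·ln 34.6 − 305.0 = 138.5·3.5439 − 305.0 = 185.824.
Rounded: 186.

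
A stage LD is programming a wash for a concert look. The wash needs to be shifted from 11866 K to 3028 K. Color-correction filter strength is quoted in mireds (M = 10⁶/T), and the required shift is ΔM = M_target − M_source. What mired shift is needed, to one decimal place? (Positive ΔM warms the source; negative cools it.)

M_source = 10⁶/11866 = 84.274; M_target = 10⁶/3028 = 330.251.
ΔM = 330.251 − 84.274 = 245.977 → +246.0 mireds, a warming shift.

+246.0 mireds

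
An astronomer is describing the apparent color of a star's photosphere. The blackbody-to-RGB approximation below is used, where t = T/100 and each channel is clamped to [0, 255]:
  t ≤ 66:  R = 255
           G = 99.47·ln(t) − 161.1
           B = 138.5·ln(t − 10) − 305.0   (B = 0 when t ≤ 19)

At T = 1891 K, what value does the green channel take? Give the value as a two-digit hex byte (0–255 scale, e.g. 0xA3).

t = 1891/100 = 18.91; the t ≤ 66 branch applies.
G = 99.47·ln 18.91 − 161.1 = 99.47·2.9397 − 161.1 = 131.311.
Rounded: 131; in hex, 0x83.

0x83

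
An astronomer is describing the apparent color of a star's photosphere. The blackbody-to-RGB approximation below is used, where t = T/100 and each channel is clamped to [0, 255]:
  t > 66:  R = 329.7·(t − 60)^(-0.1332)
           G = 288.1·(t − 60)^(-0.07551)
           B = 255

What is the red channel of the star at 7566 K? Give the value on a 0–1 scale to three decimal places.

0.896

t = 7566/100 = 75.66; the t > 66 branch applies.
R = 329.7·(75.66 − 60)^(-0.1332) = 329.7·15.66^(-0.1332) = 329.7·0.69319 = 228.546.
On a 0–1 scale: 228.546/255 = 0.8963 → 0.896.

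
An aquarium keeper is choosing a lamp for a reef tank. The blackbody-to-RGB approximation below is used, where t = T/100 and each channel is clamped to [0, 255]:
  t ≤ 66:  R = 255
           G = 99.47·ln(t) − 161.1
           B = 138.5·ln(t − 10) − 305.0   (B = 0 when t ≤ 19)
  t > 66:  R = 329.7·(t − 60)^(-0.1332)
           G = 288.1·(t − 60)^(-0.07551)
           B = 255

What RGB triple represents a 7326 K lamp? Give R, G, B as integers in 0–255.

R=234, G=237, B=255

t = 7326/100 = 73.26; the t > 66 branch applies.
R = 329.7·(73.26 − 60)^(-0.1332) = 329.7·13.26^(-0.1332) = 329.7·0.70872 = 233.666.
G = 288.1·(73.26 − 60)^(-0.07551) = 288.1·13.26^(-0.07551) = 288.1·0.82269 = 237.017.
B = 255 by definition for t > 66.
Rounded: (234, 237, 255).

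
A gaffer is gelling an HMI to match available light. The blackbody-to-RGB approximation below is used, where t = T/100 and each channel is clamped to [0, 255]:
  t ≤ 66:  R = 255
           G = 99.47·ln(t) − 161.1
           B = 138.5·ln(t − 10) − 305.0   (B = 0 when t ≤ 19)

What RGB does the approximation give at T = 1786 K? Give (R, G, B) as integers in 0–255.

t = 1786/100 = 17.86; the t ≤ 66 branch applies.
R = 255 by definition for t ≤ 66.
G = 99.47·ln 17.86 − 161.1 = 99.47·2.8826 − 161.1 = 125.629.
t = 17.86 ≤ 19, so B = 0.
Rounded: (255, 126, 0).

(255, 126, 0)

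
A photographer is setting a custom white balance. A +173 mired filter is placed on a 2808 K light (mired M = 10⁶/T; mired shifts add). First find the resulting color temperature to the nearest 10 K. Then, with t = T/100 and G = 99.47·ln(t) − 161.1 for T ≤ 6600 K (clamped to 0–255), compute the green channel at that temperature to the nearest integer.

M_in = 10⁶/2808 = 356.13; M_out = 356.13 + (+173) = 529.13.
T_out = 10⁶/529.13 = 1889.9 K → 1890 K; t = 18.9.
G = 99.47·ln 18.9 − 161.1 = 99.47·2.9392 − 161.1 = 131.258.
Rounded: 131.

131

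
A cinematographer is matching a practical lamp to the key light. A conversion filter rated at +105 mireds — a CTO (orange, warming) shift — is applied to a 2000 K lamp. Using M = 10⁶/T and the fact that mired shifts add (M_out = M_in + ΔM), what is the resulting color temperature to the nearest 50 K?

M_in = 10⁶/2000 = 500.00 mireds.
M_out = 500.00 + (+105) = 605.00 mireds.
T_out = 10⁶/605.00 = 1652.9 K → 1650 K.

1650 K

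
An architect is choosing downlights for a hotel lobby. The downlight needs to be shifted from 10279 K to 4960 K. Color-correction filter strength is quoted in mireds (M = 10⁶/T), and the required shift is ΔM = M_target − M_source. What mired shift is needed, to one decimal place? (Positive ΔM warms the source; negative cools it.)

M_source = 10⁶/10279 = 97.286; M_target = 10⁶/4960 = 201.613.
ΔM = 201.613 − 97.286 = 104.327 → +104.3 mireds, a warming shift.

+104.3 mireds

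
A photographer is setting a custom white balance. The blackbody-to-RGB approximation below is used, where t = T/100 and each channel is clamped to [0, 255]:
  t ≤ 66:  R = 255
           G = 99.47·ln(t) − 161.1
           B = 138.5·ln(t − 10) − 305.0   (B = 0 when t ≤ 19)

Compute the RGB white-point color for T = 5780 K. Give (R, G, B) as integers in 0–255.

(255, 242, 231)

t = 5780/100 = 57.8; the t ≤ 66 branch applies.
R = 255 by definition for t ≤ 66.
G = 99.47·ln 57.8 − 161.1 = 99.47·4.0570 − 161.1 = 242.449.
B = 138.5·ln(57.8 − 10) − 305.0 = 138.5·ln 47.8 − 305.0 = 138.5·3.8670 − 305.0 = 230.583.
Rounded: (255, 242, 231).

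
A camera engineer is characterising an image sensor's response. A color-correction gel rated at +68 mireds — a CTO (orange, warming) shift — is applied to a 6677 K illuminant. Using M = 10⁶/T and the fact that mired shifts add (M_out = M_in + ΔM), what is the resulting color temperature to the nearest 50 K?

4600 K

M_in = 10⁶/6677 = 149.77 mireds.
M_out = 149.77 + (+68) = 217.77 mireds.
T_out = 10⁶/217.77 = 4592.0 K → 4600 K.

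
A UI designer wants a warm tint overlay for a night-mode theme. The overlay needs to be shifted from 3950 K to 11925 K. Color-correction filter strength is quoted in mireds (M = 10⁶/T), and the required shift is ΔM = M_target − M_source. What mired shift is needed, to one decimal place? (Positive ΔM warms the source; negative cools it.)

M_source = 10⁶/3950 = 253.165; M_target = 10⁶/11925 = 83.857.
ΔM = 83.857 − 253.165 = -169.307 → -169.3 mireds, a cooling shift.

-169.3 mireds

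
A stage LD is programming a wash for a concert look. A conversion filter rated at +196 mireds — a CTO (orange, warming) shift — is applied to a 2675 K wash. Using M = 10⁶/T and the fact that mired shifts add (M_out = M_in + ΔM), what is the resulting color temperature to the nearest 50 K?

M_in = 10⁶/2675 = 373.83 mireds.
M_out = 373.83 + (+196) = 569.83 mireds.
T_out = 10⁶/569.83 = 1754.9 K → 1750 K.

1750 K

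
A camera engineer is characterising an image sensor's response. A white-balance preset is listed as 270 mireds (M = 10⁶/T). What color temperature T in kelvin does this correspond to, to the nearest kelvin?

3704 K

T = 10⁶ / 270 = 3703.70 K → 3704 K.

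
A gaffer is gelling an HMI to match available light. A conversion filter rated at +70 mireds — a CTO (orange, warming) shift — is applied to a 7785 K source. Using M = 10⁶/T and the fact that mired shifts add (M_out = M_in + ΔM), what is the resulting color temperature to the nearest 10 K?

M_in = 10⁶/7785 = 128.45 mireds.
M_out = 128.45 + (+70) = 198.45 mireds.
T_out = 10⁶/198.45 = 5039.0 K → 5040 K.

5040 K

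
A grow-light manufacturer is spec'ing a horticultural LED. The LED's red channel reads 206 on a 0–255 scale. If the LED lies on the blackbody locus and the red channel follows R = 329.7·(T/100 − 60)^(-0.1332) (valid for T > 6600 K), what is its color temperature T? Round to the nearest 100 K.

(t − 60)^(-0.1332) = 206/329.7 = 0.62481.
t − 60 = 0.62481^(1/-0.1332) = 0.62481^(-7.508) = 34.152, so t = 94.152.
T = 100·t = 9415 K → 9400 K to the nearest 100 K.

9400 K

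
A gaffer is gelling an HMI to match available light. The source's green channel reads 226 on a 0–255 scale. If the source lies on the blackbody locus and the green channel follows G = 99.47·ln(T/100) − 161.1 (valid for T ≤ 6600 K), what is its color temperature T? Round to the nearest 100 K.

ln t = (226 + 161.1) / 99.47 = 3.8916.
t = e^3.8916 = 48.990.
T = 100·t = 4899 K → 4900 K to the nearest 100 K.

4900 K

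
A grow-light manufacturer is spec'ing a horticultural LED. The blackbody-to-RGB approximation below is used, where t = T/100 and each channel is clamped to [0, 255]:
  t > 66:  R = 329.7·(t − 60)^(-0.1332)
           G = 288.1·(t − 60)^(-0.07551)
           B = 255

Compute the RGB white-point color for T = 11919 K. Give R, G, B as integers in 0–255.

t = 11919/100 = 119.19; the t > 66 branch applies.
R = 329.7·(119.19 − 60)^(-0.1332) = 329.7·59.19^(-0.1332) = 329.7·0.58068 = 191.450.
G = 288.1·(119.19 − 60)^(-0.07551) = 288.1·59.19^(-0.07551) = 288.1·0.73481 = 211.700.
B = 255 by definition for t > 66.
Rounded: (191, 212, 255).

R=191, G=212, B=255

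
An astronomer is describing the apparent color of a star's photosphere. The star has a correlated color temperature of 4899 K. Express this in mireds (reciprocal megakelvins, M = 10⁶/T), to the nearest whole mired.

M = 10⁶ / 4899 = 204.123 → 204 mireds.

204 mireds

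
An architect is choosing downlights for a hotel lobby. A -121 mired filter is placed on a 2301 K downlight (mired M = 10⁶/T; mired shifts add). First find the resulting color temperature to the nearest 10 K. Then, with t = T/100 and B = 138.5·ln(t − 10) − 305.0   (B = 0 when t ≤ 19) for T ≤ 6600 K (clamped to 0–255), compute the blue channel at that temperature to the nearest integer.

122

M_in = 10⁶/2301 = 434.59; M_out = 434.59 + (-121) = 313.59.
T_out = 10⁶/313.59 = 3188.8 K → 3190 K; t = 31.9.
B = 138.5·ln(31.9 − 10) − 305.0 = 138.5·ln 21.9 − 305.0 = 138.5·3.0865 − 305.0 = 122.478.
Rounded: 122.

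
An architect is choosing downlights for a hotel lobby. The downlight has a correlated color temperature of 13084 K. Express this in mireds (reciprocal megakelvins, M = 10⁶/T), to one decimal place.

76.4 mireds

M = 10⁶ / 13084 = 76.429 → 76.4 mireds.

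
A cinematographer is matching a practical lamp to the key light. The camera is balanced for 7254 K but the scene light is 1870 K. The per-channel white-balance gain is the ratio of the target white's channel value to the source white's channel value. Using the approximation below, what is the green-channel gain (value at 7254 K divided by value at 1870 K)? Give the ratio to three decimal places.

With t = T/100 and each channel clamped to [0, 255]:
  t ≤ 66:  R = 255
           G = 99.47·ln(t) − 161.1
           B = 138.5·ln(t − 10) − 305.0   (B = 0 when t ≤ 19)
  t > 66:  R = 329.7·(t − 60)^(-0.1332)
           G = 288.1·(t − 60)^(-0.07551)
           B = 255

At 1870 K (t = 18.7):
  G = 99.47·ln 18.7 − 161.1 = 99.47·2.9285 − 161.1 = 130.200.
At 7254 K (t = 72.54):
  G = 288.1·(72.54 − 60)^(-0.07551) = 288.1·12.54^(-0.07551) = 288.1·0.82617 = 238.019.
Gain = 238.019 / 130.200 = 1.8281 → 1.828.

1.828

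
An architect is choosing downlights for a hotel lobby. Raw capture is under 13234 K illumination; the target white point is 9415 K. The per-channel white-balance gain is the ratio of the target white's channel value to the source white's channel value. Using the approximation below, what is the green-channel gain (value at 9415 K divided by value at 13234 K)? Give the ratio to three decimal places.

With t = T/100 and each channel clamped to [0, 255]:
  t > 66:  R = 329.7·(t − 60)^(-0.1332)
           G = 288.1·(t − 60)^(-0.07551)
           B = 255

1.058

At 13234 K (t = 132.34):
  G = 288.1·(132.34 − 60)^(-0.07551) = 288.1·72.34^(-0.07551) = 288.1·0.72377 = 208.517.
At 9415 K (t = 94.15):
  G = 288.1·(94.15 − 60)^(-0.07551) = 288.1·34.15^(-0.07551) = 288.1·0.76597 = 220.677.
Gain = 220.677 / 208.517 = 1.0583 → 1.058.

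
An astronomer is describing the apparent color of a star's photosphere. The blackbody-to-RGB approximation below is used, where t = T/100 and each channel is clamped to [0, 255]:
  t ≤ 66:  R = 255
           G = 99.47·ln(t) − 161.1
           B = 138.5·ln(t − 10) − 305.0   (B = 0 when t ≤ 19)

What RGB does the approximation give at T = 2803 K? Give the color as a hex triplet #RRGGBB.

t = 2803/100 = 28.03; the t ≤ 66 branch applies.
R = 255 by definition for t ≤ 66.
G = 99.47·ln 28.03 − 161.1 = 99.47·3.3333 − 161.1 = 170.461.
B = 138.5·ln(28.03 − 10) − 305.0 = 138.5·ln 18.03 − 305.0 = 138.5·2.8920 − 305.0 = 95.547.
Rounded: (255, 170, 96).
In hex: #FFAA60.

#FFAA60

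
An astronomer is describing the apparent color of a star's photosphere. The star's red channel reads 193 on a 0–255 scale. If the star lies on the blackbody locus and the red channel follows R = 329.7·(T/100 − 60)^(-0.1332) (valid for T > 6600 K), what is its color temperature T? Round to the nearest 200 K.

(t − 60)^(-0.1332) = 193/329.7 = 0.58538.
t − 60 = 0.58538^(1/-0.1332) = 0.58538^(-7.508) = 55.713, so t = 115.713.
T = 100·t = 11571 K → 11600 K to the nearest 200 K.

11600 K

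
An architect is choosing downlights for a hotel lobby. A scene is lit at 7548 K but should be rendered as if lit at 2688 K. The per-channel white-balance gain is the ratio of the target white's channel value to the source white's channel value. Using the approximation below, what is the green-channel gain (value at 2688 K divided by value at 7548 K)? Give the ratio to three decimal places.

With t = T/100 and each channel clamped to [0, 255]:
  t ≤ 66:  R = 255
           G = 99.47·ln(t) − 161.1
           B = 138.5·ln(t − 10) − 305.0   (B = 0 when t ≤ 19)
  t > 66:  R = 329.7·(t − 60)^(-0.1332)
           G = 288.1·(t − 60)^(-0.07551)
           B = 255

At 7548 K (t = 75.48):
  G = 288.1·(75.48 − 60)^(-0.07551) = 288.1·15.48^(-0.07551) = 288.1·0.81313 = 234.263.
At 2688 K (t = 26.88):
  G = 99.47·ln 26.88 − 161.1 = 99.47·3.2914 − 161.1 = 166.294.
Gain = 166.294 / 234.263 = 0.7099 → 0.710.

0.710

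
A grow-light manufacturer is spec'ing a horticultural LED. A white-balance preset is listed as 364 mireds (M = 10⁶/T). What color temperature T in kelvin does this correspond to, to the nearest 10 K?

2750 K

T = 10⁶ / 364 = 2747.25 K → 2750 K.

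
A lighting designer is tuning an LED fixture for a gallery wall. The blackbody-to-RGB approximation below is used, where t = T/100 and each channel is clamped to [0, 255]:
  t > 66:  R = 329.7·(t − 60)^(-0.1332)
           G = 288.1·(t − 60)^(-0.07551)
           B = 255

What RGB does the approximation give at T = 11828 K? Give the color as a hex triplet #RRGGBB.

t = 11828/100 = 118.28; the t > 66 branch applies.
R = 329.7·(118.28 − 60)^(-0.1332) = 329.7·58.28^(-0.1332) = 329.7·0.58188 = 191.846.
G = 288.1·(118.28 − 60)^(-0.07551) = 288.1·58.28^(-0.07551) = 288.1·0.73567 = 211.948.
B = 255 by definition for t > 66.
Rounded: (192, 212, 255).
In hex: #C0D4FF.

#C0D4FF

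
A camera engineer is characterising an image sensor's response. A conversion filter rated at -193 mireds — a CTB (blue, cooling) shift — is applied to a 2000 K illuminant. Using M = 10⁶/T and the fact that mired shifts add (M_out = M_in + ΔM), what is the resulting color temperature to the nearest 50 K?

3250 K

M_in = 10⁶/2000 = 500.00 mireds.
M_out = 500.00 + (-193) = 307.00 mireds.
T_out = 10⁶/307.00 = 3257.3 K → 3250 K.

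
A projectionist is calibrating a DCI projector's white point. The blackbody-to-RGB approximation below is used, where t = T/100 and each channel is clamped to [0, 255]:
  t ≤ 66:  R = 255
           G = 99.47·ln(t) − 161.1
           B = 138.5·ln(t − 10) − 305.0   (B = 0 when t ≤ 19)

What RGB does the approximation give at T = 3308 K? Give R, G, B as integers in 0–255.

t = 3308/100 = 33.08; the t ≤ 66 branch applies.
R = 255 by definition for t ≤ 66.
G = 99.47·ln 33.08 − 161.1 = 99.47·3.4989 − 161.1 = 186.938.
B = 138.5·ln(33.08 − 10) − 305.0 = 138.5·ln 23.08 − 305.0 = 138.5·3.1390 − 305.0 = 129.747.
Rounded: (255, 187, 130).

R=255, G=187, B=130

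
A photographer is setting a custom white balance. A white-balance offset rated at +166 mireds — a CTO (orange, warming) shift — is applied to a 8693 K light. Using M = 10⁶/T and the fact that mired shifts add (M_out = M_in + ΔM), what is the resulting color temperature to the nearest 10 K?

M_in = 10⁶/8693 = 115.04 mireds.
M_out = 115.04 + (+166) = 281.04 mireds.
T_out = 10⁶/281.04 = 3558.3 K → 3560 K.

3560 K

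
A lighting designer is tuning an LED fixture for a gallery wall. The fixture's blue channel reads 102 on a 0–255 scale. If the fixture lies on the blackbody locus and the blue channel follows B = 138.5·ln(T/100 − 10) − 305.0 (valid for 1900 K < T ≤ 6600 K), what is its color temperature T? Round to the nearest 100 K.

ln(t − 10) = (102 + 305.0) / 138.5 = 2.9386.
t − 10 = e^2.9386 = 18.890, so t = 28.890.
T = 100·t = 2889 K → 2900 K to the nearest 100 K.

2900 K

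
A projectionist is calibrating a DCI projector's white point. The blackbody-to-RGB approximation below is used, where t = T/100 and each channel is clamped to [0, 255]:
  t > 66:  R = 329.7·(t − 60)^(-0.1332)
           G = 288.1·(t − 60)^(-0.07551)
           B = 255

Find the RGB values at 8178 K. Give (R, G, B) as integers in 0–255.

t = 8178/100 = 81.78; the t > 66 branch applies.
R = 329.7·(81.78 − 60)^(-0.1332) = 329.7·21.78^(-0.1332) = 329.7·0.66339 = 218.721.
G = 288.1·(81.78 − 60)^(-0.07551) = 288.1·21.78^(-0.07551) = 288.1·0.79243 = 228.300.
B = 255 by definition for t > 66.
Rounded: (219, 228, 255).

(219, 228, 255)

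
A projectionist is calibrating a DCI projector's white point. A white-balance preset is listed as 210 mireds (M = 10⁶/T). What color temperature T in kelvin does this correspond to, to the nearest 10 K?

4760 K

T = 10⁶ / 210 = 4761.90 K → 4760 K.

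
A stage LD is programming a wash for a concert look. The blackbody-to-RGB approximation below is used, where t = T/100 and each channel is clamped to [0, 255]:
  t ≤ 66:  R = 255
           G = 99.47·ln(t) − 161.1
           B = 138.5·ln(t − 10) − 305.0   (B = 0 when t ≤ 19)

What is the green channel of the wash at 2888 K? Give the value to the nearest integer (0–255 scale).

t = 2888/100 = 28.88; the t ≤ 66 branch applies.
G = 99.47·ln 28.88 − 161.1 = 99.47·3.3631 − 161.1 = 173.432.
Rounded: 173.

173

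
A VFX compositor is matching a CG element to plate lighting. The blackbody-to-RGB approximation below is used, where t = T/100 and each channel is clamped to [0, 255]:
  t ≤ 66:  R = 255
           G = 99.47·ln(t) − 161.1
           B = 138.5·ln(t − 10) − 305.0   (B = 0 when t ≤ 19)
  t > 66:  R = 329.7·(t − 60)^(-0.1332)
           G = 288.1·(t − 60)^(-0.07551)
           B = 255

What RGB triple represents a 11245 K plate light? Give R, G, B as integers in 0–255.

R=195, G=214, B=255

t = 11245/100 = 112.45; the t > 66 branch applies.
R = 329.7·(112.45 − 60)^(-0.1332) = 329.7·52.45^(-0.1332) = 329.7·0.59011 = 194.558.
G = 288.1·(112.45 − 60)^(-0.07551) = 288.1·52.45^(-0.07551) = 288.1·0.74155 = 213.641.
B = 255 by definition for t > 66.
Rounded: (195, 214, 255).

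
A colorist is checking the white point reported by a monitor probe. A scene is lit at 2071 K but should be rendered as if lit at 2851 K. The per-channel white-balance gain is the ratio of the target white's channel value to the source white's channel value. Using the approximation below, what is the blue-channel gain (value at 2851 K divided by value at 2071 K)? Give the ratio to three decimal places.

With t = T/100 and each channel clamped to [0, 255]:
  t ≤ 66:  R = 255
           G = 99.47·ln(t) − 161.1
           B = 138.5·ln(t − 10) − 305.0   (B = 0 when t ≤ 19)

4.237

At 2071 K (t = 20.71):
  B = 138.5·ln(20.71 − 10) − 305.0 = 138.5·ln 10.71 − 305.0 = 138.5·2.3712 − 305.0 = 23.408.
At 2851 K (t = 28.51):
  B = 138.5·ln(28.51 − 10) − 305.0 = 138.5·ln 18.51 − 305.0 = 138.5·2.9183 − 305.0 = 99.186.
Gain = 99.186 / 23.408 = 4.2372 → 4.237.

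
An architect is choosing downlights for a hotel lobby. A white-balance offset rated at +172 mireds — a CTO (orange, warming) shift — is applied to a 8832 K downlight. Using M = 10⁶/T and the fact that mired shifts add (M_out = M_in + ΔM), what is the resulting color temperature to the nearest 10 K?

3510 K

M_in = 10⁶/8832 = 113.22 mireds.
M_out = 113.22 + (+172) = 285.22 mireds.
T_out = 10⁶/285.22 = 3506.0 K → 3510 K.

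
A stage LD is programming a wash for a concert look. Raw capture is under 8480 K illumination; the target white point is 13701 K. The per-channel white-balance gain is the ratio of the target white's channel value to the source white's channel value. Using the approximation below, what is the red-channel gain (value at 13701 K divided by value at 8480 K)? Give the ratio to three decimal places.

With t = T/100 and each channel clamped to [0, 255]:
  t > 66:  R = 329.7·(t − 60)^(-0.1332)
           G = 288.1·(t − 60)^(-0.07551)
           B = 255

0.860

At 8480 K (t = 84.8):
  R = 329.7·(84.8 − 60)^(-0.1332) = 329.7·24.8^(-0.1332) = 329.7·0.65202 = 214.970.
At 13701 K (t = 137.01):
  R = 329.7·(137.01 − 60)^(-0.1332) = 329.7·77.01^(-0.1332) = 329.7·0.56068 = 184.855.
Gain = 184.855 / 214.970 = 0.8599 → 0.860.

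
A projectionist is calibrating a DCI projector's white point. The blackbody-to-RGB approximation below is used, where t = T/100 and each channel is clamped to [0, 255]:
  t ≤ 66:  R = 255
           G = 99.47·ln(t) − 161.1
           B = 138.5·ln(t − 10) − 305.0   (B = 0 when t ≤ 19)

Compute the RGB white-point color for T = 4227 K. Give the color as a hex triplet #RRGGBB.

t = 4227/100 = 42.27; the t ≤ 66 branch applies.
R = 255 by definition for t ≤ 66.
G = 99.47·ln 42.27 − 161.1 = 99.47·3.7441 − 161.1 = 211.323.
B = 138.5·ln(42.27 − 10) − 305.0 = 138.5·ln 32.27 − 305.0 = 138.5·3.4741 − 305.0 = 176.168.
Rounded: (255, 211, 176).
In hex: #FFD3B0.

#FFD3B0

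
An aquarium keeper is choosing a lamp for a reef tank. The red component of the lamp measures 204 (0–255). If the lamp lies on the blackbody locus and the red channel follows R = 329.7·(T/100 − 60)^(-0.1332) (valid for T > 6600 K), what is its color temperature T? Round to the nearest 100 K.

(t − 60)^(-0.1332) = 204/329.7 = 0.61874.
t − 60 = 0.61874^(1/-0.1332) = 0.61874^(-7.508) = 36.748, so t = 96.748.
T = 100·t = 9675 K → 9700 K to the nearest 100 K.

9700 K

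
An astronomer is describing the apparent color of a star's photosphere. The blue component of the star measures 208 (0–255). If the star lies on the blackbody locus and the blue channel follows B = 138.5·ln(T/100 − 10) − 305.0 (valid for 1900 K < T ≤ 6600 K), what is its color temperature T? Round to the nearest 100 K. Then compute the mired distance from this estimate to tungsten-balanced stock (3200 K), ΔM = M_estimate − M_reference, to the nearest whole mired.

ln(t − 10) = (208 + 305.0) / 138.5 = 3.7040.
t − 10 = e^3.7040 = 40.608, so t = 50.608.
T = 100·t = 5061 K → 5100 K to the nearest 100 K.
M_estimate = 10⁶/5100 = 196.08; M_reference = 10⁶/3200 = 312.50.
ΔM = 196.08 − 312.50 = -116.42 → -116 mireds.

-116 mireds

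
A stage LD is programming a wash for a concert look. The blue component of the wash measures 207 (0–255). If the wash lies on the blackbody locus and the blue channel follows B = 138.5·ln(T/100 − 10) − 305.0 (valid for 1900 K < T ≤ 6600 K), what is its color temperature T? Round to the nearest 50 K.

ln(t − 10) = (207 + 305.0) / 138.5 = 3.6968.
t − 10 = e^3.6968 = 40.316, so t = 50.316.
T = 100·t = 5032 K → 5050 K to the nearest 50 K.

5050 K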